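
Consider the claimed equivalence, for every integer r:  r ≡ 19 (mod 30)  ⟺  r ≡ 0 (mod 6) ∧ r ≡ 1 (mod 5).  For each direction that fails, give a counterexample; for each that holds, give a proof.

Neither implication holds.

[⇒] This fails: r = 19 gives 19 ≡ 19 (mod 30) but 19 ≡ 1 (mod 6), so the conjunction on the right does not hold.

[⇐] This fails: r = 6 satisfies both congruences on the right (6 ≡ 0 mod 6 and 6 ≡ 1 mod 5) yet 6 ≡ 6 (mod 30), not 19.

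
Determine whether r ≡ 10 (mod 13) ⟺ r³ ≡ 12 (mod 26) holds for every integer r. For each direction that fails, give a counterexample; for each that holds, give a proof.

(⇒) This fails: take r = 23. Then 23 ≡ 10 (mod 13), but 23³ = 12167 ≡ 25 (mod 26), not 12.

(⇐) This fails: take r = 4. Then 4³ = 64 ≡ 12 (mod 26), yet 4 ≡ 4 (mod 13), not 10.

(⇒) fails and (⇐) fails.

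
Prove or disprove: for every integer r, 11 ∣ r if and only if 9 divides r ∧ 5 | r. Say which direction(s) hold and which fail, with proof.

Neither direction holds.

(⟹) This fails: take r = 11. Certainly 11 ∣ 11, but 9 ∤ 11.

(⟸) This fails: take r = 45. Both 9 ∣ 45 and 5 ∣ 45, yet 45 is not a multiple of 11 (since 45 = 4·11 + 1), so 11 ∤ 45.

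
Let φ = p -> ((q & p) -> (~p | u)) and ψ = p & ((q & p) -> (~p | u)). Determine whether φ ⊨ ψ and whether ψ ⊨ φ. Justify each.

[⇒] This fails. Under p = F, q = F, u = F, the left side is true but the right side is false.

[⇐] Assume the antecedent. If q is true, the antecedent forces (p = T, q = T, u = T), and p -> ((q & p) -> (~p | u)) holds there. If q is false, p -> ((q & p) -> (~p | u)) reduces to true regardless of the other variables. Either way p -> ((q & p) -> (~p | u)) holds.

Only the reverse direction holds.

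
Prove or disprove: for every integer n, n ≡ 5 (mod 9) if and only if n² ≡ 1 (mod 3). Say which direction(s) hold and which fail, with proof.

The forward direction holds; the converse fails.

[⇐] This fails: take n = 1. Then 1² = 1 ≡ 1 (mod 3), yet 1 ≡ 1 (mod 9), not 5.

[⇒] Suppose n ≡ 5 (mod 9). Then n² ≡ 5² = 25 (mod 9), and since 3 ∣ 9, also n² ≡ 1 (mod 3).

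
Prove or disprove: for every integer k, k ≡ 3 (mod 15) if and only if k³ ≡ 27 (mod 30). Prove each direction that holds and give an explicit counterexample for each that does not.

(⇒) fails; (⇐) holds.

[⇒] This fails: take k = 18. Then 18 ≡ 3 (mod 15), but 18³ = 5832 ≡ 12 (mod 30), not 27.

[⇐] Conversely, the residues r modulo 30 with r³ ≡ 27 (mod 30) are exactly {3}, and each is ≡ 3 (mod 15).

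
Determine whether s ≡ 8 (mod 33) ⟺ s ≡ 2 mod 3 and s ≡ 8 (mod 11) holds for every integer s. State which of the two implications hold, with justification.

(⟹) Suppose s ≡ 8 (mod 33); write s = 33j + 8. Since 3 ∣ 33, reducing mod 3 gives s ≡ 8 ≡ 2 (mod 3); since 11 ∣ 33, reducing mod 11 gives s ≡ 8 (mod 11).

(⟸) Conversely, if s ≡ 2 (mod 3) and s ≡ 8 (mod 11), then by the Chinese remainder theorem s ≡ 8 (mod 33). This is exactly s ≡ 8 (mod 33).

Both implications hold.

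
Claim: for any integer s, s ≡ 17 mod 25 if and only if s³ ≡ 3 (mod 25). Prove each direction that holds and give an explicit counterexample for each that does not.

Forward direction. This fails: take s = 17. Then 17 ≡ 17 (mod 25), but 17³ = 4913 ≡ 13 (mod 25), not 3.

Converse. This fails: take s = 12. Then 12³ = 1728 ≡ 3 (mod 25), yet 12 ≡ 12 (mod 25), not 17.

Neither implication holds.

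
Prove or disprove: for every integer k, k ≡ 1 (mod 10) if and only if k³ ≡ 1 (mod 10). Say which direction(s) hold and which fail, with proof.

(⇐) For the converse, argue contrapositively. If k ≢ 1 (mod 10), then k is congruent to one of 0, 2, 3, 4, 5, 6, 7, 8, 9 modulo 10, and these give k³ ≡ 0, 8, 7, 4, 5, 6, 3, 2, 9 respectively — never 1.

(⇒) Suppose k ≡ 1 (mod 10). Write k = 10j + 1. Then (10j + 1)³ = 1000j³ + 300j² + 30j + 1 = 10(100j³ + 30j² + 3j) + 1, so k³ ≡ 1 (mod 10).

Both directions hold; the statement is true.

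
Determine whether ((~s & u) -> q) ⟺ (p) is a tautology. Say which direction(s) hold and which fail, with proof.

Neither direction holds.

(⟹) This fails. Under s = F, p = F, q = F, u = F, the left side is true but the right side is false.

(⟸) This fails. Under s = F, p = T, q = F, u = T, the left side is false but the right side is true.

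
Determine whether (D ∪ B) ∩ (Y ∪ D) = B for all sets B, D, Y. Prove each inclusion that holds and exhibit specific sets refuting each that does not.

Forward inclusion. This inclusion fails. Take B = ∅, D = {1}, Y = ∅; then 1 ∈ (D ∪ B) ∩ (Y ∪ D) but 1 ∉ B.

Reverse inclusion. This inclusion fails. Take B = {1}, D = ∅, Y = ∅; then 1 ∈ B but 1 ∉ (D ∪ B) ∩ (Y ∪ D).

(⊆) fails and (⊇) fails.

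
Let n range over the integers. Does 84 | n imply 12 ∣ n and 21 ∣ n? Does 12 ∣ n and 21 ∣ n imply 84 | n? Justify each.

Both implications hold.

(⇐) Suppose 12 ∣ n and 21 ∣ n. Any common multiple of 12 and 21 is a multiple of their lcm; here lcm(12, 21) = 12·21/gcd(12, 21) = 252/3 = 84, so 84 ∣ n.

(⇒) If 84 ∣ n, write n = 84q. Since 84 = 7·12, n = 12·(7q), so 12 ∣ n; and since 84 = 4·21, n = 21·(4q), so 21 ∣ n.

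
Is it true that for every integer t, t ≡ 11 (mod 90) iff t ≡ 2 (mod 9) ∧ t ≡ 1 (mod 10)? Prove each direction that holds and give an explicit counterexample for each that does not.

Forward direction. Suppose t ≡ 11 (mod 90); write t = 90j + 11. Since 9 ∣ 90, reducing mod 9 gives t ≡ 11 ≡ 2 (mod 9); since 10 ∣ 90, reducing mod 10 gives t ≡ 11 ≡ 1 (mod 10).

Converse. If t ≡ 2 (mod 9) and t ≡ 1 (mod 10), then by the Chinese remainder theorem t ≡ 11 (mod 90). This is exactly t ≡ 11 (mod 90).

The biconditional holds.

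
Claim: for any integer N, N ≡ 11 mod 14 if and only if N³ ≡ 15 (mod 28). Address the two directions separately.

Both directions fail.

(⟹) This fails: take N = 25. Then 25 ≡ 11 (mod 14), but 25³ = 15625 ≡ 1 (mod 28), not 15.

(⟸) This fails: take N = 15. Then 15³ = 3375 ≡ 15 (mod 28), yet 15 ≡ 1 (mod 14), not 11.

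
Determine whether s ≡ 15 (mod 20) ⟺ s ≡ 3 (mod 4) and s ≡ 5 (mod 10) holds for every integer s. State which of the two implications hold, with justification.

[⇒] Suppose s ≡ 15 (mod 20); write s = 20j + 15. Since 4 ∣ 20, reducing mod 4 gives s ≡ 15 ≡ 3 (mod 4); since 10 ∣ 20, reducing mod 10 gives s ≡ 15 ≡ 5 (mod 10).

[⇐] Conversely, if s ≡ 3 (mod 4) and s ≡ 5 (mod 10), then by the Chinese remainder theorem s ≡ 15 (mod 20). This is exactly s ≡ 15 (mod 20).

Both implications hold.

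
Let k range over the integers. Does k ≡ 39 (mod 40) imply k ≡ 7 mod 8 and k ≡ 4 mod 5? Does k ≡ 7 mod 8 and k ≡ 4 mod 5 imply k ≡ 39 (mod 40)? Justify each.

Equivalent; both directions hold.

(⇒) Suppose k ≡ 39 (mod 40); write k = 40j + 39. Since 8 ∣ 40, reducing mod 8 gives k ≡ 39 ≡ 7 (mod 8); since 5 ∣ 40, reducing mod 5 gives k ≡ 39 ≡ 4 (mod 5).

(⇐) Conversely, if k ≡ 7 (mod 8) and k ≡ 4 (mod 5), then by the Chinese remainder theorem k ≡ 39 (mod 40). This is exactly k ≡ 39 (mod 40).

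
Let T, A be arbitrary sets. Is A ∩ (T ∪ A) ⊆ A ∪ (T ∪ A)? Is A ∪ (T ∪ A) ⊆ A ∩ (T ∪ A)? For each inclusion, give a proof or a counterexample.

Only the forward inclusion holds.

Reverse inclusion. This inclusion fails. Take T = {1}, A = ∅; then 1 ∈ A ∪ (T ∪ A) but 1 ∉ A ∩ (T ∪ A).

Forward inclusion. Let x ∈ A ∩ (T ∪ A). Then either x ∈ A and x ∉ T; or x ∈ T ∩ A. In each case x ∈ A ∪ (T ∪ A), so A ∩ (T ∪ A) ⊆ A ∪ (T ∪ A).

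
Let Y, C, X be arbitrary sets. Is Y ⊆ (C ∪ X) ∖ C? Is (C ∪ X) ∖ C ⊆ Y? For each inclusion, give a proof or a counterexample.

(⊆) This inclusion fails. Take Y = {1}, C = ∅, X = ∅; then 1 ∈ Y but 1 ∉ (C ∪ X) ∖ C.

(⊇) This inclusion fails. Take Y = ∅, C = ∅, X = {1}; then 1 ∈ (C ∪ X) ∖ C but 1 ∉ Y.

(⊆) fails and (⊇) fails.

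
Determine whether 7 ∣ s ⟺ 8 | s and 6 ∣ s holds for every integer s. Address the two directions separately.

[⇒] This fails: take s = 7. Certainly 7 ∣ 7, but 8 ∤ 7.

[⇐] This fails: take s = 24. Both 8 ∣ 24 and 6 ∣ 24, yet 24 is not a multiple of 7 (since 24 = 3·7 + 3), so 7 ∤ 24.

Neither direction holds.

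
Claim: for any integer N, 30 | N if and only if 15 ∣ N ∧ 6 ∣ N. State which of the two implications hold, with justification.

Both directions hold.

[⇐] Suppose 15 ∣ N and 6 ∣ N. Any common multiple of 15 and 6 is a multiple of their lcm; here lcm(15, 6) = 15·6/gcd(15, 6) = 90/3 = 30, so 30 ∣ N.

[⇒] If 30 ∣ N, write N = 30q. Since 30 = 2·15, N = 15·(2q), so 15 ∣ N; and since 30 = 5·6, N = 6·(5q), so 6 ∣ N.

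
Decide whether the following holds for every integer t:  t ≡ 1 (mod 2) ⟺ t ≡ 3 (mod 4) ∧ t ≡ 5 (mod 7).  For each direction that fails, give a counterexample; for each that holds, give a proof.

(→) This fails: t = 1 gives 1 ≡ 1 (mod 2) but 1 ≡ 1 (mod 4), so the conjunction on the right does not hold.

(←) Conversely, if t ≡ 3 (mod 4) and t ≡ 5 (mod 7), then by the Chinese remainder theorem t ≡ 19 (mod 28). Since 19 ≡ 1 (mod 2) and 2 ∣ 28, we get t ≡ 1 (mod 2).

The forward direction fails; the converse holds.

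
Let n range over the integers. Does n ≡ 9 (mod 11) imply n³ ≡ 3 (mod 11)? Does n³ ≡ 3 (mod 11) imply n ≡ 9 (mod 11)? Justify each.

The biconditional holds.

(⇒) Suppose n ≡ 9 (mod 11). Write n = 11j + 9. Then (11j + 9)³ = 1331j³ + 3267j² + 2673j + 729 = 11(121j³ + 297j² + 243j + 66) + 3, so n³ ≡ 3 (mod 11).

(⇐) Conversely, suppose n³ ≡ 3 (mod 11). The only residue r in {0, …, 10} with r³ ≡ 3 (mod 11) is r = 9, so n ≡ 9 (mod 11).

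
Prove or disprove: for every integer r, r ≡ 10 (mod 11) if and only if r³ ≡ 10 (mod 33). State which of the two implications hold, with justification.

Converse. The residues r modulo 33 with r³ ≡ 10 (mod 33) are exactly {10}, and each is ≡ 10 (mod 11).

Forward direction. This fails: take r = 21. Then 21 ≡ 10 (mod 11), but 21³ = 9261 ≡ 21 (mod 33), not 10.

The forward direction fails; the converse holds.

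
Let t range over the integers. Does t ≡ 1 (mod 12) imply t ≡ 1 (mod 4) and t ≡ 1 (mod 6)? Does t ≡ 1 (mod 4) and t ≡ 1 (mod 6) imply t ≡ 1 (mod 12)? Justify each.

Both implications hold.

[⇒] Suppose t ≡ 1 (mod 12); write t = 12j + 1. Since 4 ∣ 12, reducing mod 4 gives t ≡ 1 (mod 4); since 6 ∣ 12, reducing mod 6 gives t ≡ 1 (mod 6).

[⇐] Conversely, if t ≡ 1 (mod 4) and t ≡ 1 (mod 6), then by the Chinese remainder theorem t ≡ 1 (mod 12). This is exactly t ≡ 1 (mod 12).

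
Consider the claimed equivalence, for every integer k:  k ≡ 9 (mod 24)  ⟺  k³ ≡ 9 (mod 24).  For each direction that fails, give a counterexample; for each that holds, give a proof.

The biconditional holds.

(⟹) Suppose k ≡ 9 (mod 24). Write k = 24j + 9. Then (24j + 9)³ = 13824j³ + 15552j² + 5832j + 729 = 24(576j³ + 648j² + 243j + 30) + 9, so k³ ≡ 9 (mod 24).

(⟸) Conversely, suppose k³ ≡ 9 (mod 24). The only residue r in {0, …, 23} with r³ ≡ 9 (mod 24) is r = 9, so k ≡ 9 (mod 24).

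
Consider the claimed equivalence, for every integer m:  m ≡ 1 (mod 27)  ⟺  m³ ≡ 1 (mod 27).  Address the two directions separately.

Forward direction. Suppose m ≡ 1 (mod 27). Write m = 27j + 1. Then (27j + 1)³ = 19683j³ + 2187j² + 81j + 1 = 27(729j³ + 81j² + 3j) + 1, so m³ ≡ 1 (mod 27).

Converse. This fails: take m = 10. Then 10³ = 1000 ≡ 1 (mod 27), yet 10 ≡ 10 (mod 27), not 1.

(⇒) holds; (⇐) fails.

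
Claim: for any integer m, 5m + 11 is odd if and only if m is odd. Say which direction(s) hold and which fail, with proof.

(⇒) fails and (⇐) fails.

Forward direction. This fails: m = 4 gives 5m + 11 = 31, which is odd, but 4 is even, not odd.

Converse. This also fails: m = 1 is odd, but 5m + 11 = 16 is even, not odd.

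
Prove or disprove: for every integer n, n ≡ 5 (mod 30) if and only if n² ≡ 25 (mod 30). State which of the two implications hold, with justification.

Only the forward implication holds.

(→) Suppose n ≡ 5 (mod 30). Write n = 30j + 5. Then (30j + 5)² = 900j² + 300j + 25 = 30(30j² + 10j) + 25, so n² ≡ 25 (mod 30).

(←) This fails: take n = 25. Then 25² = 625 ≡ 25 (mod 30), yet 25 ≡ 25 (mod 30), not 5.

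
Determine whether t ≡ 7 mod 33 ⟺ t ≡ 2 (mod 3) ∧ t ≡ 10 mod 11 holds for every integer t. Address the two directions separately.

(⟹) This fails: t = 7 gives 7 ≡ 7 (mod 33) but 7 ≡ 1 (mod 3), so the conjunction on the right does not hold.

(⟸) This fails: t = 32 satisfies both congruences on the right (32 ≡ 2 mod 3 and 32 ≡ 10 mod 11) yet 32 ≡ 32 (mod 33), not 7.

Both directions fail.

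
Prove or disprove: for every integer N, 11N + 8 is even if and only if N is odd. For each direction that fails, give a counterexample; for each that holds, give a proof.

(⇒) fails and (⇐) fails.

(⟹) This fails: N = 6 gives 11N + 8 = 74, which is even, but 6 is even, not odd.

(⟸) This also fails: N = 3 is odd, but 11N + 8 = 41 is odd, not even.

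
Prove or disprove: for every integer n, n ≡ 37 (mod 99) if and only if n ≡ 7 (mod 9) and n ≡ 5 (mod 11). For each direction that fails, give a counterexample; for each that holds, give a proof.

(⇒) fails and (⇐) fails.

Forward direction. This fails: n = 37 gives 37 ≡ 37 (mod 99) but 37 ≡ 1 (mod 9), so the conjunction on the right does not hold.

Converse. This fails: n = 16 satisfies both congruences on the right (16 ≡ 7 mod 9 and 16 ≡ 5 mod 11) yet 16 ≡ 16 (mod 99), not 37.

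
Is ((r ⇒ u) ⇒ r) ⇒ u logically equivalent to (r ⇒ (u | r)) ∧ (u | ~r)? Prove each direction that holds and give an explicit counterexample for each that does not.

(→) Assume the antecedent. If u is true, (r ⇒ (u | r)) ∧ (u | ~r) reduces to true regardless of the other variables. If u is false, the antecedent forces (u = F, r = F), and (r ⇒ (u | r)) ∧ (u | ~r) holds there. Either way (r ⇒ (u | r)) ∧ (u | ~r) holds.

(←) Assume the antecedent. If u is true, ((r ⇒ u) ⇒ r) ⇒ u reduces to true regardless of the other variables. If u is false, the antecedent forces (u = F, r = F), and ((r ⇒ u) ⇒ r) ⇒ u holds there. Either way ((r ⇒ u) ⇒ r) ⇒ u holds.

Both directions hold.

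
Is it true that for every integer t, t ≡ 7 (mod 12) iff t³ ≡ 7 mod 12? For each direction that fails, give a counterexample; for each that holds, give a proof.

Both implications hold.

(⇒) Suppose t ≡ 7 (mod 12). Write t = 12j + 7. Then (12j + 7)³ = 1728j³ + 3024j² + 1764j + 343 = 12(144j³ + 252j² + 147j + 28) + 7, so t³ ≡ 7 (mod 12).

(⇐) For the converse, argue contrapositively. If t ≢ 7 (mod 12), then t is congruent to one of 0, 1, 2, 3, 4, 5, 6, 8, 9, 10, 11 modulo 12, and these give t³ ≡ 0, 1, 8, 3, 4, 5, 0, 8, 9, 4, 11 respectively — never 7.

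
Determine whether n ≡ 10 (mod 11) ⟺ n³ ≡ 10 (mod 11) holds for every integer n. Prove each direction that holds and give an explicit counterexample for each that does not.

Equivalent; both directions hold.

(←) For the converse, argue contrapositively. If n ≢ 10 (mod 11), then n is congruent to one of 0, 1, 2, 3, 4, 5, 6, 7, 8, 9 modulo 11, and these give n³ ≡ 0, 1, 8, 5, 9, 4, 7, 2, 6, 3 respectively — never 10.

(→) Suppose n ≡ 10 (mod 11). Write n = 11j + 10. Then (11j + 10)³ = 1331j³ + 3630j² + 3300j + 1000 = 11(121j³ + 330j² + 300j + 90) + 10, so n³ ≡ 10 (mod 11).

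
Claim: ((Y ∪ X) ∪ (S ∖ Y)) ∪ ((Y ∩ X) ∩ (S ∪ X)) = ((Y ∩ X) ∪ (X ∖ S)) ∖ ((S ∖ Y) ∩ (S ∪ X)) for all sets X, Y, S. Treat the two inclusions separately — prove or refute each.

The sets are not equal: only the reverse inclusion holds.

(⟹) This inclusion fails. Take X = ∅, Y = {1}, S = ∅; then 1 ∈ ((Y ∪ X) ∪ (S ∖ Y)) ∪ ((Y ∩ X) ∩ (S ∪ X)) but 1 ∉ ((Y ∩ X) ∪ (X ∖ S)) ∖ ((S ∖ Y) ∩ (S ∪ X)).

(⟸) Let x ∈ ((Y ∩ X) ∪ (X ∖ S)) ∖ ((S ∖ Y) ∩ (S ∪ X)). Then either x ∈ X and x ∉ Y, S; or x ∈ X ∩ Y and x ∉ S; or x ∈ X ∩ Y ∩ S. In each case x ∈ ((Y ∪ X) ∪ (S ∖ Y)) ∪ ((Y ∩ X) ∩ (S ∪ X)), so ((Y ∩ X) ∪ (X ∖ S)) ∖ ((S ∖ Y) ∩ (S ∪ X)) ⊆ ((Y ∪ X) ∪ (S ∖ Y)) ∪ ((Y ∩ X) ∩ (S ∪ X)).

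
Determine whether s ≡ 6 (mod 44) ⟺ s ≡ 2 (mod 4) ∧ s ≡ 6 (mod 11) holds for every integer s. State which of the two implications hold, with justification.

Forward direction. Suppose s ≡ 6 (mod 44); write s = 44j + 6. Since 4 ∣ 44, reducing mod 4 gives s ≡ 6 ≡ 2 (mod 4); since 11 ∣ 44, reducing mod 11 gives s ≡ 6 (mod 11).

Converse. If s ≡ 2 (mod 4) and s ≡ 6 (mod 11), then by the Chinese remainder theorem s ≡ 6 (mod 44). This is exactly s ≡ 6 (mod 44).

The biconditional holds.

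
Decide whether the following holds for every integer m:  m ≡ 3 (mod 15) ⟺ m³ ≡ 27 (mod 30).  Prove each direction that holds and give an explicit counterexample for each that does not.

Not equivalent: only (⇐) holds.

[⇒] This fails: take m = 18. Then 18 ≡ 3 (mod 15), but 18³ = 5832 ≡ 12 (mod 30), not 27.

[⇐] Conversely, the residues r modulo 30 with r³ ≡ 27 (mod 30) are exactly {3}, and each is ≡ 3 (mod 15).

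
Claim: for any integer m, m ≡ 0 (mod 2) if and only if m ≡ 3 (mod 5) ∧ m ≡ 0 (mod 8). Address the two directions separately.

(⇐) If m ≡ 3 (mod 5) and m ≡ 0 (mod 8), then by the Chinese remainder theorem m ≡ 8 (mod 40). Since 8 ≡ 0 (mod 2) and 2 ∣ 40, we get m ≡ 0 (mod 2).

(⇒) This fails: m = 0 gives 0 ≡ 0 (mod 2) but 0 ≡ 0 (mod 5), so the conjunction on the right does not hold.

Not equivalent: only (⇐) holds.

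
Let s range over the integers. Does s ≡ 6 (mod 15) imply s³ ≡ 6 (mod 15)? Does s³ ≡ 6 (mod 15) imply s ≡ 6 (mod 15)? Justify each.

(→) Suppose s ≡ 6 (mod 15). Write s = 15j + 6. Then (15j + 6)³ = 3375j³ + 4050j² + 1620j + 216 = 15(225j³ + 270j² + 108j + 14) + 6, so s³ ≡ 6 (mod 15).

(←) Conversely, suppose s³ ≡ 6 (mod 15). The only residue r in {0, …, 14} with r³ ≡ 6 (mod 15) is r = 6, so s ≡ 6 (mod 15).

Both directions hold.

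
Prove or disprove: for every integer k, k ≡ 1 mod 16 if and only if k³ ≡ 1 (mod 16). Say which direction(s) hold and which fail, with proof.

Both implications hold.

(⇒) Suppose k ≡ 1 mod 16. Write k = 16j + 1. Then (16j + 1)³ = 4096j³ + 768j² + 48j + 1 = 16(256j³ + 48j² + 3j) + 1, so k³ ≡ 1 (mod 16).

(⇐) Conversely, suppose k³ ≡ 1 (mod 16). The only residue r in {0, …, 15} with r³ ≡ 1 (mod 16) is r = 1, so k ≡ 1 (mod 16).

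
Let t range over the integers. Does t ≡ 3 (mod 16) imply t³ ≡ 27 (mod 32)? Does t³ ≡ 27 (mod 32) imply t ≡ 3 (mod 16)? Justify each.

(←) The residues r modulo 32 with r³ ≡ 27 (mod 32) are exactly {3}, and each is ≡ 3 (mod 16).

(→) This fails: take t = 19. Then 19 ≡ 3 (mod 16), but 19³ = 6859 ≡ 11 (mod 32), not 27.

Not equivalent: only (⇐) holds.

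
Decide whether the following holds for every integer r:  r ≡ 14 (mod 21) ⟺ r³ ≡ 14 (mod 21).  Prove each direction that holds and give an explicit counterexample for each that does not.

Both directions hold.

Forward direction. Suppose r ≡ 14 (mod 21). Write r = 21j + 14. Then (21j + 14)³ = 9261j³ + 18522j² + 12348j + 2744 = 21(441j³ + 882j² + 588j + 130) + 14, so r³ ≡ 14 (mod 21).

Converse. Suppose r³ ≡ 14 (mod 21). The only residue r in {0, …, 20} with r³ ≡ 14 (mod 21) is r = 14, so r ≡ 14 (mod 21).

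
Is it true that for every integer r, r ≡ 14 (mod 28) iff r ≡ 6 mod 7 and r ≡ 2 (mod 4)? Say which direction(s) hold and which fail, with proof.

Both directions fail.

[⇒] This fails: r = 14 gives 14 ≡ 14 (mod 28) but 14 ≡ 0 (mod 7), so the conjunction on the right does not hold.

[⇐] This fails: r = 6 satisfies both congruences on the right (6 ≡ 6 mod 7 and 6 ≡ 2 mod 4) yet 6 ≡ 6 (mod 28), not 14.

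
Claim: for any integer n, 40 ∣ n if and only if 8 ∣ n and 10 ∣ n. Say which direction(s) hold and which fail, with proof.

Equivalent; both directions hold.

Forward direction. If 40 ∣ n, write n = 40q. Since 40 = 5·8, n = 8·(5q), so 8 ∣ n; and since 40 = 4·10, n = 10·(4q), so 10 ∣ n.

Converse. Suppose 8 ∣ n and 10 ∣ n. Any common multiple of 8 and 10 is a multiple of their lcm; here lcm(8, 10) = 8·10/gcd(8, 10) = 80/2 = 40, so 40 ∣ n.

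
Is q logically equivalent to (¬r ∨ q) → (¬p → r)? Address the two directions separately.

Forward direction. This fails. Under q = T, p = F, r = F, the left side is true but the right side is false.

Converse. This fails. Under q = F, p = T, r = F, the left side is false but the right side is true.

(⇒) fails and (⇐) fails.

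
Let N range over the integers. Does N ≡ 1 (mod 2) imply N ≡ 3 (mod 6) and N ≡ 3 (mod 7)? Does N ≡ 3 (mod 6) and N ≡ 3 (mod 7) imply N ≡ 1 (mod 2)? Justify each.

Forward direction. This fails: N = 1 gives 1 ≡ 1 (mod 2) but 1 ≡ 1 (mod 6), so the conjunction on the right does not hold.

Converse. If N ≡ 3 (mod 6) and N ≡ 3 (mod 7), then by the Chinese remainder theorem N ≡ 3 (mod 42). Since 3 ≡ 1 (mod 2) and 2 ∣ 42, we get N ≡ 1 (mod 2).

The forward direction fails; the converse holds.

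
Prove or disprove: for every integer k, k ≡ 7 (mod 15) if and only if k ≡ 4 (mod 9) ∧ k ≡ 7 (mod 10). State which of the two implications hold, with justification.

(⇐) If k ≡ 4 (mod 9) and k ≡ 7 (mod 10), then by the Chinese remainder theorem k ≡ 67 (mod 90). Since 67 ≡ 7 (mod 15) and 15 ∣ 90, we get k ≡ 7 (mod 15).

(⇒) This fails: k = 37 gives 37 ≡ 7 (mod 15) but 37 ≡ 1 (mod 9), so the conjunction on the right does not hold.

(⇒) fails; (⇐) holds.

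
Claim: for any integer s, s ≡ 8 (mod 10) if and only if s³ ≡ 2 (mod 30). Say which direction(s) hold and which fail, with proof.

Only the converse holds.

(→) This fails: take s = 18. Then 18 ≡ 8 (mod 10), but 18³ = 5832 ≡ 12 (mod 30), not 2.

(←) Conversely, the residues r modulo 30 with r³ ≡ 2 (mod 30) are exactly {8}, and each is ≡ 8 (mod 10).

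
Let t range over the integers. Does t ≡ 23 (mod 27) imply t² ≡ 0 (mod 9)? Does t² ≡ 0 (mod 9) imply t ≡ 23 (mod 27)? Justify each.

Neither direction holds.

(→) This fails: take t = 23. Then 23 ≡ 23 (mod 27), but 23² = 529 ≡ 7 (mod 9), not 0.

(←) This fails: take t = 0. Then 0² = 0 ≡ 0 (mod 9), yet 0 ≡ 0 (mod 27), not 23.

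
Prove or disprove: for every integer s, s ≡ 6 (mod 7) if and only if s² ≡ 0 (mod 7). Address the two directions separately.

(⇒) fails and (⇐) fails.

Forward direction. This fails: take s = 6. Then 6 ≡ 6 (mod 7), but 6² = 36 ≡ 1 (mod 7), not 0.

Converse. This fails: take s = 0. Then 0² = 0 ≡ 0 (mod 7), yet 0 ≡ 0 (mod 7), not 6.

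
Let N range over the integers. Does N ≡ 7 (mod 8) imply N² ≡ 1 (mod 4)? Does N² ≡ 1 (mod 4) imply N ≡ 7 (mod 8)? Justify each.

Only the forward direction holds.

(→) Suppose N ≡ 7 (mod 8). Then N² ≡ 7² = 49 (mod 8), and since 4 ∣ 8, also N² ≡ 1 (mod 4).

(←) This fails: take N = 1. Then 1² = 1 ≡ 1 (mod 4), yet 1 ≡ 1 (mod 8), not 7.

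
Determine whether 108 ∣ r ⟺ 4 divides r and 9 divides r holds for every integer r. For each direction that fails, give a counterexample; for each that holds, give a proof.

(⇒) holds; (⇐) fails.

(⇒) If 108 ∣ r, write r = 108q. Since 108 = 27·4, r = 4·(27q), so 4 ∣ r; and since 108 = 12·9, r = 9·(12q), so 9 ∣ r.

(⇐) This fails: take r = 36. Both 4 ∣ 36 and 9 ∣ 36, yet 36 is not a multiple of 108 (since 36 = 0·108 + 36), so 108 ∤ 36.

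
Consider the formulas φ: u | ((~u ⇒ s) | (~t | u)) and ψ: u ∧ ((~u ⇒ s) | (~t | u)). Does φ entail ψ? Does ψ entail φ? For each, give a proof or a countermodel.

Forward direction. This fails. Under u = F, s = F, t = F, the left side is true but the right side is false.

Converse. Assume the antecedent. If u is true, u | ((~u ⇒ s) | (~t | u)) reduces to true regardless of the other variables. If u is false, the antecedent cannot hold. Either way u | ((~u ⇒ s) | (~t | u)) holds.

Only the converse holds.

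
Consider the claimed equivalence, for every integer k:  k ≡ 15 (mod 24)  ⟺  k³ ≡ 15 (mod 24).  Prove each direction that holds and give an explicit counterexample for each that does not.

Both directions hold.

(⟹) Suppose k ≡ 15 (mod 24). Write k = 24j + 15. Then (24j + 15)³ = 13824j³ + 25920j² + 16200j + 3375 = 24(576j³ + 1080j² + 675j + 140) + 15, so k³ ≡ 15 (mod 24).

(⟸) Conversely, suppose k³ ≡ 15 (mod 24). The only residue r in {0, …, 23} with r³ ≡ 15 (mod 24) is r = 15, so k ≡ 15 (mod 24).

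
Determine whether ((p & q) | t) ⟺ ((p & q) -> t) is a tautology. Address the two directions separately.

Neither implication holds.

[⇒] This fails. Under q = T, t = F, p = T, the left side is true but the right side is false.

[⇐] This fails. Under q = F, t = F, p = F, the left side is false but the right side is true.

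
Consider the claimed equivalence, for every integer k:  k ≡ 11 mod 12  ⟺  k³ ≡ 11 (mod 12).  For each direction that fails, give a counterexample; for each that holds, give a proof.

Both directions hold.

(⇒) Suppose k ≡ 11 mod 12. Write k = 12j + 11. Then (12j + 11)³ = 1728j³ + 4752j² + 4356j + 1331 = 12(144j³ + 396j² + 363j + 110) + 11, so k³ ≡ 11 (mod 12).

(⇐) For the converse, argue contrapositively. If k ≢ 11 (mod 12), then k is congruent to one of 0, 1, 2, 3, 4, 5, 6, 7, 8, 9, 10 modulo 12, and these give k³ ≡ 0, 1, 8, 3, 4, 5, 0, 7, 8, 9, 4 respectively — never 11.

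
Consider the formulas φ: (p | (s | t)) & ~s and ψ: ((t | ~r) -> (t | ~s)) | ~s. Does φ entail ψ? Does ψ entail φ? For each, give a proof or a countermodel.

The forward direction holds; the converse fails.

Forward direction. Assume the antecedent. If s is true, the antecedent cannot hold. If s is false, ((t | ~r) -> (t | ~s)) | ~s reduces to true regardless of the other variables. Either way ((t | ~r) -> (t | ~s)) | ~s holds.

Converse. This fails. Under p = F, s = F, t = F, r = F, the left side is false but the right side is true.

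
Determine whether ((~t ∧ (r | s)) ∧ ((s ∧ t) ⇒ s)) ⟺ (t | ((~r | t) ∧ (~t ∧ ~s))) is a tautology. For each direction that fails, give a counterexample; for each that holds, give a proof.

(⟹) This fails. Under t = F, r = T, s = F, the left side is true but the right side is false.

(⟸) This fails. Under t = F, r = F, s = F, the left side is false but the right side is true.

(⇒) fails and (⇐) fails.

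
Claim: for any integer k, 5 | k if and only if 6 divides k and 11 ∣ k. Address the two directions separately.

Both directions fail.

(→) This fails: take k = 5. Certainly 5 ∣ 5, but 6 ∤ 5.

(←) This fails: take k = 66. Both 6 ∣ 66 and 11 ∣ 66, yet 66 is not a multiple of 5 (since 66 = 13·5 + 1), so 5 ∤ 66.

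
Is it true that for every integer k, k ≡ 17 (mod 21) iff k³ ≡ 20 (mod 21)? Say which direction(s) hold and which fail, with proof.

Not equivalent: only (⇒) holds.

(←) This fails: take k = 5. Then 5³ = 125 ≡ 20 (mod 21), yet 5 ≡ 5 (mod 21), not 17.

(→) Suppose k ≡ 17 (mod 21). Write k = 21j + 17. Then (21j + 17)³ = 9261j³ + 22491j² + 18207j + 4913 = 21(441j³ + 1071j² + 867j + 233) + 20, so k³ ≡ 20 (mod 21).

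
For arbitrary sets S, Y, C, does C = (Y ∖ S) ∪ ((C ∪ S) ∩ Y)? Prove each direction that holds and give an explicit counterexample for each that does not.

(⊆) This inclusion fails. Take S = ∅, Y = ∅, C = {1}; then 1 ∈ C but 1 ∉ (Y ∖ S) ∪ ((C ∪ S) ∩ Y).

(⊇) This inclusion fails. Take S = ∅, Y = {1}, C = ∅; then 1 ∈ (Y ∖ S) ∪ ((C ∪ S) ∩ Y) but 1 ∉ C.

Neither inclusion holds.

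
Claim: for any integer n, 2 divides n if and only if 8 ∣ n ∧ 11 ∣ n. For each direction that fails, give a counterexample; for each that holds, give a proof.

Only the converse holds.

Converse. Suppose 8 ∣ n and 11 ∣ n. Any common multiple of 8 and 11 is a multiple of their lcm; here gcd(8, 11) = 1, so lcm(8, 11) = 8·11 = 88, so 88 ∣ n. Since 2 ∣ 88, it follows that 2 ∣ n.

Forward direction. This fails: take n = 2. Certainly 2 ∣ 2, but 8 ∤ 2.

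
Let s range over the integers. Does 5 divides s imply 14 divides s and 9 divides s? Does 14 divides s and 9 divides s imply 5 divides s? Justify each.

Forward direction. This fails: take s = 5. Certainly 5 ∣ 5, but 14 ∤ 5.

Converse. This fails: take s = 126. Both 14 ∣ 126 and 9 ∣ 126, yet 126 is not a multiple of 5 (since 126 = 25·5 + 1), so 5 ∤ 126.

(⇒) fails and (⇐) fails.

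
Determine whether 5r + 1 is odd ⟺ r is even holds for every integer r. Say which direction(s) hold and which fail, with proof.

(⇒) Suppose 5r + 1 is odd. Since 5 is odd, 5r and r have the same parity, so 5r + 1 ≡ r + 1 (mod 2). As 1 is odd, 5r + 1 is odd exactly when r is even. Thus r is even.

(⇐) Conversely, suppose r is even; write r = 2j. Then 5r + 1 = 5·(2j) + 1 = 2·5j + 1, which is odd.

Both implications hold.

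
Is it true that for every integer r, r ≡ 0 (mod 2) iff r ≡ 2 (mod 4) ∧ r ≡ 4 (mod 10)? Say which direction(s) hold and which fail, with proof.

(⇒) This fails: r = 0 gives 0 ≡ 0 (mod 2) but 0 ≡ 0 (mod 4), so the conjunction on the right does not hold.

(⇐) Conversely, if r ≡ 2 (mod 4) and r ≡ 4 (mod 10), then by the Chinese remainder theorem r ≡ 14 (mod 20). Since 14 ≡ 0 (mod 2) and 2 ∣ 20, we get r ≡ 0 (mod 2).

The forward direction fails; the converse holds.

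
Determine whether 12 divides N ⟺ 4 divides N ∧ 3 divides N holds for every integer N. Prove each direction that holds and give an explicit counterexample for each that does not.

(⟹) If 12 ∣ N, write N = 12q. Since 12 = 3·4, N = 4·(3q), so 4 ∣ N; and since 12 = 4·3, N = 3·(4q), so 3 ∣ N.

(⟸) Suppose 4 ∣ N and 3 ∣ N. Any common multiple of 4 and 3 is a multiple of their lcm; here gcd(4, 3) = 1, so lcm(4, 3) = 4·3 = 12, so 12 ∣ N.

Both implications hold.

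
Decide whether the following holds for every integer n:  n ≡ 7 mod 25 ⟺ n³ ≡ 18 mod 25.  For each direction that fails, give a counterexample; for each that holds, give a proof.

(⟹) Suppose n ≡ 7 mod 25. Write n = 25j + 7. Then (25j + 7)³ = 15625j³ + 13125j² + 3675j + 343 = 25(625j³ + 525j² + 147j + 13) + 18, so n³ ≡ 18 (mod 25).

(⟸) Conversely, suppose n³ ≡ 18 (mod 25). The only residue r in {0, …, 24} with r³ ≡ 18 (mod 25) is r = 7, so n ≡ 7 (mod 25).

Both directions hold; the statement is true.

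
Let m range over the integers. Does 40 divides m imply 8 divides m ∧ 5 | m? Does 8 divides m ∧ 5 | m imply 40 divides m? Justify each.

Equivalent; both directions hold.

(⟹) If 40 ∣ m, write m = 40q. Since 40 = 5·8, m = 8·(5q), so 8 ∣ m; and since 40 = 8·5, m = 5·(8q), so 5 ∣ m.

(⟸) Suppose 8 ∣ m and 5 ∣ m. Any common multiple of 8 and 5 is a multiple of their lcm; here gcd(8, 5) = 1, so lcm(8, 5) = 8·5 = 40, so 40 ∣ m.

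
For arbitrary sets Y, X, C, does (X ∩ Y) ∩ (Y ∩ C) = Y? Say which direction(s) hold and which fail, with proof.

Reverse inclusion. This inclusion fails. Take Y = {1}, X = ∅, C = ∅; then 1 ∈ Y but 1 ∉ (X ∩ Y) ∩ (Y ∩ C).

Forward inclusion. Let x ∈ (X ∩ Y) ∩ (Y ∩ C). Then x ∈ Y ∩ X ∩ C, from which x ∈ Y.

(⊆) holds; (⊇) fails.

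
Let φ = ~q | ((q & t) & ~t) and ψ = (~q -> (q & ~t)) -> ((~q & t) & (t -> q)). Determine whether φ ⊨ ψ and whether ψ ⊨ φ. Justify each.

[⇒] Assume the antecedent. If t is true, the antecedent forces (t = T, q = F), and the consequent holds there. If t is false, the antecedent forces (t = F, q = F), and the consequent holds there. Either way the consequent holds.

[⇐] Assume the antecedent. If t is true, the antecedent forces (t = T, q = F), and ~q | ((q & t) & ~t) holds there. If t is false, the antecedent forces (t = F, q = F), and ~q | ((q & t) & ~t) holds there. Either way ~q | ((q & t) & ~t) holds.

The biconditional holds.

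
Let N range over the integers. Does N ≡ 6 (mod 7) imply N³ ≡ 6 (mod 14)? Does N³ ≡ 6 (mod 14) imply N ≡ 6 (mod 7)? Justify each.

Both directions fail.

(⇒) This fails: take N = 13. Then 13 ≡ 6 (mod 7), but 13³ = 2197 ≡ 13 (mod 14), not 6.

(⇐) This fails: take N = 10. Then 10³ = 1000 ≡ 6 (mod 14), yet 10 ≡ 3 (mod 7), not 6.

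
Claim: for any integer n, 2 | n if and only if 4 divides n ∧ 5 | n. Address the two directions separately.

Converse. Suppose 4 ∣ n and 5 ∣ n. Any common multiple of 4 and 5 is a multiple of their lcm; here gcd(4, 5) = 1, so lcm(4, 5) = 4·5 = 20, so 20 ∣ n. Since 2 ∣ 20, it follows that 2 ∣ n.

Forward direction. This fails: take n = 2. Certainly 2 ∣ 2, but 4 ∤ 2.

Only the converse holds.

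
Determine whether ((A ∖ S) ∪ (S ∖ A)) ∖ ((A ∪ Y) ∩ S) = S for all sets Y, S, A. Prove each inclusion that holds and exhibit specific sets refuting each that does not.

(⊆) This inclusion fails. Take Y = ∅, S = ∅, A = {1}; then 1 ∈ ((A ∖ S) ∪ (S ∖ A)) ∖ ((A ∪ Y) ∩ S) but 1 ∉ S.

(⊇) This inclusion fails. Take Y = {1}, S = {1}, A = ∅; then 1 ∈ S but 1 ∉ ((A ∖ S) ∪ (S ∖ A)) ∖ ((A ∪ Y) ∩ S).

Neither inclusion holds.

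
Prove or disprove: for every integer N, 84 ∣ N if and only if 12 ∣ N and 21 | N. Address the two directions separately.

Forward direction. If 84 ∣ N, write N = 84q. Since 84 = 7·12, N = 12·(7q), so 12 ∣ N; and since 84 = 4·21, N = 21·(4q), so 21 ∣ N.

Converse. Suppose 12 ∣ N and 21 ∣ N. Any common multiple of 12 and 21 is a multiple of their lcm; here lcm(12, 21) = 12·21/gcd(12, 21) = 252/3 = 84, so 84 ∣ N.

The biconditional holds.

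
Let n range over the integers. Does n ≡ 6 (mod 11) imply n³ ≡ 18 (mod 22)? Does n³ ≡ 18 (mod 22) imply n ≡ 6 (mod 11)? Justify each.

(⟹) This fails: take n = 17. Then 17 ≡ 6 (mod 11), but 17³ = 4913 ≡ 7 (mod 22), not 18.

(⟸) Conversely, the residues r modulo 22 with r³ ≡ 18 (mod 22) are exactly {6}, and each is ≡ 6 (mod 11).

(⇒) fails; (⇐) holds.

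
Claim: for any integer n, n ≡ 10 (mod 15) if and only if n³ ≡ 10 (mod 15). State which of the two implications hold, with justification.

The biconditional holds.

(⇒) Suppose n ≡ 10 (mod 15). Write n = 15j + 10. Then (15j + 10)³ = 3375j³ + 6750j² + 4500j + 1000 = 15(225j³ + 450j² + 300j + 66) + 10, so n³ ≡ 10 (mod 15).

(⇐) Conversely, suppose n³ ≡ 10 (mod 15). The only residue r in {0, …, 14} with r³ ≡ 10 (mod 15) is r = 10, so n ≡ 10 (mod 15).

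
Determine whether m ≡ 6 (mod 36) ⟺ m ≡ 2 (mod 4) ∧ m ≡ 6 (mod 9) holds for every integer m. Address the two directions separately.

Both implications hold.

(⟹) Suppose m ≡ 6 (mod 36); write m = 36j + 6. Since 4 ∣ 36, reducing mod 4 gives m ≡ 6 ≡ 2 (mod 4); since 9 ∣ 36, reducing mod 9 gives m ≡ 6 (mod 9).

(⟸) Conversely, if m ≡ 2 (mod 4) and m ≡ 6 (mod 9), then by the Chinese remainder theorem m ≡ 6 (mod 36). This is exactly m ≡ 6 (mod 36).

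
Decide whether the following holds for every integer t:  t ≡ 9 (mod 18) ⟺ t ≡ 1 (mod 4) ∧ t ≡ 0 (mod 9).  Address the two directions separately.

The forward direction fails; the converse holds.

(⇒) This fails: t = 27 gives 27 ≡ 9 (mod 18) but 27 ≡ 3 (mod 4), so the conjunction on the right does not hold.

(⇐) Conversely, if t ≡ 1 (mod 4) and t ≡ 0 (mod 9), then by the Chinese remainder theorem t ≡ 9 (mod 36). Since 9 ≡ 9 (mod 18) and 18 ∣ 36, we get t ≡ 9 (mod 18).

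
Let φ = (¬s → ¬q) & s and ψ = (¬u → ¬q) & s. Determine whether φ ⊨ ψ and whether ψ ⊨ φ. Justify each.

(⟹) This fails. Under s = T, q = T, u = F, the left side is true but the right side is false.

(⟸) Assume the antecedent. If s is true, (¬s → ¬q) & s reduces to true regardless of the other variables. If s is false, the antecedent cannot hold. Either way (¬s → ¬q) & s holds.

Not equivalent: only (⇐) holds.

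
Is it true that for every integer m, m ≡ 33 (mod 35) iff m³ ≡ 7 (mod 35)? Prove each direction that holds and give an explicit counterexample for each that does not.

Neither direction holds.

(→) This fails: take m = 33. Then 33 ≡ 33 (mod 35), but 33³ = 35937 ≡ 27 (mod 35), not 7.

(←) This fails: take m = 28. Then 28³ = 21952 ≡ 7 (mod 35), yet 28 ≡ 28 (mod 35), not 33.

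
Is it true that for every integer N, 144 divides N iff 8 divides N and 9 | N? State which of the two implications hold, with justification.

The forward direction holds; the converse fails.

(→) If 144 ∣ N, write N = 144q. Since 144 = 18·8, N = 8·(18q), so 8 ∣ N; and since 144 = 16·9, N = 9·(16q), so 9 ∣ N.

(←) This fails: take N = 72. Both 8 ∣ 72 and 9 ∣ 72, yet 72 is not a multiple of 144 (since 72 = 0·144 + 72), so 144 ∤ 72.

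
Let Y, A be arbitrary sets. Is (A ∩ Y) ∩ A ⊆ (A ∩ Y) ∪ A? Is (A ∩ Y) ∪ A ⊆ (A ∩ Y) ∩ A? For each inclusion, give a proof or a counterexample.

(⟹) Let x ∈ (A ∩ Y) ∩ A. Then x ∈ Y ∩ A, from which x ∈ (A ∩ Y) ∪ A.

(⟸) This inclusion fails. Take Y = ∅, A = {1}; then 1 ∈ (A ∩ Y) ∪ A but 1 ∉ (A ∩ Y) ∩ A.

The sets are not equal: only the forward inclusion holds.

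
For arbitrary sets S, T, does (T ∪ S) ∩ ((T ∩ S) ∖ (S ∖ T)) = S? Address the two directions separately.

Only the forward inclusion holds.

(⟸) This inclusion fails. Take S = {1}, T = ∅; then 1 ∈ S but 1 ∉ (T ∪ S) ∩ ((T ∩ S) ∖ (S ∖ T)).

(⟹) Let x ∈ (T ∪ S) ∩ ((T ∩ S) ∖ (S ∖ T)). Then x ∈ S ∩ T, from which x ∈ S.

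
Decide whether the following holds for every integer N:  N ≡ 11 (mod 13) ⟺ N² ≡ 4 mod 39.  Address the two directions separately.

Neither implication holds.

[⇒] This fails: take N = 24. Then 24 ≡ 11 (mod 13), but 24² = 576 ≡ 30 (mod 39), not 4.

[⇐] This fails: take N = 2. Then 2² = 4 ≡ 4 (mod 39), yet 2 ≡ 2 (mod 13), not 11.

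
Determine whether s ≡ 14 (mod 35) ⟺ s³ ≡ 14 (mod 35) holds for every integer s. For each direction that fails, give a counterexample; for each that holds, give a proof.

(→) Suppose s ≡ 14 (mod 35). Write s = 35j + 14. Then (35j + 14)³ = 42875j³ + 51450j² + 20580j + 2744 = 35(1225j³ + 1470j² + 588j + 78) + 14, so s³ ≡ 14 (mod 35).

(←) Conversely, suppose s³ ≡ 14 (mod 35). The only residue r in {0, …, 34} with r³ ≡ 14 (mod 35) is r = 14, so s ≡ 14 (mod 35).

Equivalent; both directions hold.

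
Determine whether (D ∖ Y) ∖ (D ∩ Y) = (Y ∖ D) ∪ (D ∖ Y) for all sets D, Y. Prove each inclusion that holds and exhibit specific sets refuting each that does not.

(⊆) holds; (⊇) fails.

(⟸) This inclusion fails. Take D = ∅, Y = {1}; then 1 ∈ (Y ∖ D) ∪ (D ∖ Y) but 1 ∉ (D ∖ Y) ∖ (D ∩ Y).

(⟹) Let x ∈ (D ∖ Y) ∖ (D ∩ Y). Then x ∈ D and x ∉ Y, from which x ∈ (Y ∖ D) ∪ (D ∖ Y).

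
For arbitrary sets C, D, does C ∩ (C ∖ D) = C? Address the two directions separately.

(⊆) holds; (⊇) fails.

(⟹) Let x ∈ C ∩ (C ∖ D). Then x ∈ C and x ∉ D, from which x ∈ C.

(⟸) This inclusion fails. Take C = {1}, D = {1}; then 1 ∈ C but 1 ∉ C ∩ (C ∖ D).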